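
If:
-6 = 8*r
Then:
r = -3/4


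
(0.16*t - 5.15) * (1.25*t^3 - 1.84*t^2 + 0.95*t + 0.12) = 0.2*t^4 - 6.7319*t^3 + 9.628*t^2 - 4.8733*t - 0.618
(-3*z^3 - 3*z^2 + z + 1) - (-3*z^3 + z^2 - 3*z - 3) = -4*z^2 + 4*z + 4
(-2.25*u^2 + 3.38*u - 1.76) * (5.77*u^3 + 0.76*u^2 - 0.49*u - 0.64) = -12.9825*u^5 + 17.7926*u^4 - 6.4839*u^3 - 1.5538*u^2 - 1.3008*u + 1.1264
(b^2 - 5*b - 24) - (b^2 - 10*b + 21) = 5*b - 45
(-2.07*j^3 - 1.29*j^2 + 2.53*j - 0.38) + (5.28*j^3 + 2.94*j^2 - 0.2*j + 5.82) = 3.21*j^3 + 1.65*j^2 + 2.33*j + 5.44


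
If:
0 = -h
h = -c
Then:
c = 0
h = 0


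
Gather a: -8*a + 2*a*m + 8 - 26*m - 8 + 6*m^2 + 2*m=a*(2*m - 8) + 6*m^2 - 24*m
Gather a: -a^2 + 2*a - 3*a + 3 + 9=-a^2 - a + 12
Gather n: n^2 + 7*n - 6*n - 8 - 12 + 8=n^2 + n - 12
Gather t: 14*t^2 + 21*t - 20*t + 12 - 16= 14*t^2 + t - 4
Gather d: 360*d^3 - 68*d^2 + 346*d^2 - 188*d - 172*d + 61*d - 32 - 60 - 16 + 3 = 360*d^3 + 278*d^2 - 299*d - 105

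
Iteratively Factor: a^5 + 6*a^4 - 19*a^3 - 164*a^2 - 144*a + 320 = (a + 4)*(a^4 + 2*a^3 - 27*a^2 - 56*a + 80) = (a + 4)^2*(a^3 - 2*a^2 - 19*a + 20) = (a - 5)*(a + 4)^2*(a^2 + 3*a - 4) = (a - 5)*(a + 4)^3*(a - 1)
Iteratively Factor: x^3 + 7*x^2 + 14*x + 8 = (x + 1)*(x^2 + 6*x + 8) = (x + 1)*(x + 2)*(x + 4)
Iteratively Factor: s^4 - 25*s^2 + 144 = (s + 4)*(s^3 - 4*s^2 - 9*s + 36) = (s - 4)*(s + 4)*(s^2 - 9) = (s - 4)*(s + 3)*(s + 4)*(s - 3)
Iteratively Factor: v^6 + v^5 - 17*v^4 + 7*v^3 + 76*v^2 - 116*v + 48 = (v + 3)*(v^5 - 2*v^4 - 11*v^3 + 40*v^2 - 44*v + 16) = (v - 1)*(v + 3)*(v^4 - v^3 - 12*v^2 + 28*v - 16) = (v - 1)*(v + 3)*(v + 4)*(v^3 - 5*v^2 + 8*v - 4) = (v - 1)^2*(v + 3)*(v + 4)*(v^2 - 4*v + 4) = (v - 2)*(v - 1)^2*(v + 3)*(v + 4)*(v - 2)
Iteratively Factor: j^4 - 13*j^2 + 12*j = (j - 3)*(j^3 + 3*j^2 - 4*j) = (j - 3)*(j + 4)*(j^2 - j) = (j - 3)*(j - 1)*(j + 4)*(j)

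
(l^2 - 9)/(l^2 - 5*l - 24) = (l - 3)/(l - 8)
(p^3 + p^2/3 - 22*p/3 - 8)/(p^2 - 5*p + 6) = (3*p^2 + 10*p + 8)/(3*(p - 2))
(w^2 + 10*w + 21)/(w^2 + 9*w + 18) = (w + 7)/(w + 6)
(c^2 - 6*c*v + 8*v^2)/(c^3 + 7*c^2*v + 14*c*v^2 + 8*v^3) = (c^2 - 6*c*v + 8*v^2)/(c^3 + 7*c^2*v + 14*c*v^2 + 8*v^3)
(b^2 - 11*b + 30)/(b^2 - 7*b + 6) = (b - 5)/(b - 1)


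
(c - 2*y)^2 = c^2 - 4*c*y + 4*y^2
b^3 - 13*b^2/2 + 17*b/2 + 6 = (b - 4)*(b - 3)*(b + 1/2)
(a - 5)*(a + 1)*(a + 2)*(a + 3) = a^4 + a^3 - 19*a^2 - 49*a - 30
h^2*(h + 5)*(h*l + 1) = h^4*l + 5*h^3*l + h^3 + 5*h^2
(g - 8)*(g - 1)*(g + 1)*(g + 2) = g^4 - 6*g^3 - 17*g^2 + 6*g + 16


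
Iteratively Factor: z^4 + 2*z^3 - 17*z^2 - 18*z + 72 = (z - 2)*(z^3 + 4*z^2 - 9*z - 36) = (z - 3)*(z - 2)*(z^2 + 7*z + 12) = (z - 3)*(z - 2)*(z + 3)*(z + 4)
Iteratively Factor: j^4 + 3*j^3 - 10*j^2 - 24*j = (j - 3)*(j^3 + 6*j^2 + 8*j) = j*(j - 3)*(j^2 + 6*j + 8) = j*(j - 3)*(j + 4)*(j + 2)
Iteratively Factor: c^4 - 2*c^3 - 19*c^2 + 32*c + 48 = (c - 4)*(c^3 + 2*c^2 - 11*c - 12) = (c - 4)*(c - 3)*(c^2 + 5*c + 4) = (c - 4)*(c - 3)*(c + 4)*(c + 1)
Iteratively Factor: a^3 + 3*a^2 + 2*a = (a + 2)*(a^2 + a) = a*(a + 2)*(a + 1)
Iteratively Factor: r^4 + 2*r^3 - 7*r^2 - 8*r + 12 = (r - 1)*(r^3 + 3*r^2 - 4*r - 12) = (r - 1)*(r + 3)*(r^2 - 4) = (r - 2)*(r - 1)*(r + 3)*(r + 2)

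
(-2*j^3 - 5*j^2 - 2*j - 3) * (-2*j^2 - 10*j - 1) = 4*j^5 + 30*j^4 + 56*j^3 + 31*j^2 + 32*j + 3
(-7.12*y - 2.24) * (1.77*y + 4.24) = -12.6024*y^2 - 34.1536*y - 9.4976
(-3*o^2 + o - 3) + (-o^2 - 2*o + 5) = -4*o^2 - o + 2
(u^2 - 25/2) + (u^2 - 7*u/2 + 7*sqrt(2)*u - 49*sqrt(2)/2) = 2*u^2 - 7*u/2 + 7*sqrt(2)*u - 49*sqrt(2)/2 - 25/2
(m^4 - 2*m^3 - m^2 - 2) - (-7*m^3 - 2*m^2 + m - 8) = m^4 + 5*m^3 + m^2 - m + 6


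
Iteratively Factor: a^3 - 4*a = (a + 2)*(a^2 - 2*a) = a*(a + 2)*(a - 2)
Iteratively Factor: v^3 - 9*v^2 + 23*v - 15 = (v - 3)*(v^2 - 6*v + 5) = (v - 5)*(v - 3)*(v - 1)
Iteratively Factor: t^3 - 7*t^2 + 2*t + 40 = (t - 4)*(t^2 - 3*t - 10) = (t - 4)*(t + 2)*(t - 5)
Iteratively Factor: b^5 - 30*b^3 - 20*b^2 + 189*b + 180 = (b + 4)*(b^4 - 4*b^3 - 14*b^2 + 36*b + 45) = (b - 5)*(b + 4)*(b^3 + b^2 - 9*b - 9) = (b - 5)*(b + 1)*(b + 4)*(b^2 - 9) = (b - 5)*(b + 1)*(b + 3)*(b + 4)*(b - 3)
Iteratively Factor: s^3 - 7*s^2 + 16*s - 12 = (s - 2)*(s^2 - 5*s + 6) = (s - 2)^2*(s - 3)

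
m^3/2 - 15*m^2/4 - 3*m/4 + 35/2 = (m/2 + 1)*(m - 7)*(m - 5/2)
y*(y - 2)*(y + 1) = y^3 - y^2 - 2*y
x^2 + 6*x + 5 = (x + 1)*(x + 5)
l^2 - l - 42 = (l - 7)*(l + 6)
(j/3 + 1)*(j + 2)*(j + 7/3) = j^3/3 + 22*j^2/9 + 53*j/9 + 14/3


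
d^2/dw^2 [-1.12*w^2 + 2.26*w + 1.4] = -2.24000000000000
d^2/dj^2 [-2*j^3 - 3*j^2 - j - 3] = -12*j - 6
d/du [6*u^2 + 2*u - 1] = 12*u + 2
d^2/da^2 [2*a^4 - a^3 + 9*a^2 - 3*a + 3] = 24*a^2 - 6*a + 18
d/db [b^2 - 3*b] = 2*b - 3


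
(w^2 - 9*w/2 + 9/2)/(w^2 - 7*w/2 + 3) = (w - 3)/(w - 2)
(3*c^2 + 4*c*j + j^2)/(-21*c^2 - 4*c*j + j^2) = (-c - j)/(7*c - j)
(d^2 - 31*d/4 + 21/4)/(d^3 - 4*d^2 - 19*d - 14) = (d - 3/4)/(d^2 + 3*d + 2)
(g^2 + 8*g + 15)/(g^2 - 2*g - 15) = (g + 5)/(g - 5)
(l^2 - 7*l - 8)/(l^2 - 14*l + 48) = (l + 1)/(l - 6)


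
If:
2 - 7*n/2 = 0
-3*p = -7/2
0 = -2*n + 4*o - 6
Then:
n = 4/7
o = 25/14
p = 7/6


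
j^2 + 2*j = j*(j + 2)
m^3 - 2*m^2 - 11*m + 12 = (m - 4)*(m - 1)*(m + 3)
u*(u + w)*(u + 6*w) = u^3 + 7*u^2*w + 6*u*w^2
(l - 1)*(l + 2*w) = l^2 + 2*l*w - l - 2*w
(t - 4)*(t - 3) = t^2 - 7*t + 12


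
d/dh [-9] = 0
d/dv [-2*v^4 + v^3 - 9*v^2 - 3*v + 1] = -8*v^3 + 3*v^2 - 18*v - 3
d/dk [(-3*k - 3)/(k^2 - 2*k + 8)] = 3*(-k^2 + 2*k + 2*(k - 1)*(k + 1) - 8)/(k^2 - 2*k + 8)^2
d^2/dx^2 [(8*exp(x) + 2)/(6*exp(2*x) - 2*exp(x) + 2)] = (36*exp(4*x) + 48*exp(3*x) - 81*exp(2*x) - 7*exp(x) + 5)*exp(x)/(27*exp(6*x) - 27*exp(5*x) + 36*exp(4*x) - 19*exp(3*x) + 12*exp(2*x) - 3*exp(x) + 1)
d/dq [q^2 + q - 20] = 2*q + 1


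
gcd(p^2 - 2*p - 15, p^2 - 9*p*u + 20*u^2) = 1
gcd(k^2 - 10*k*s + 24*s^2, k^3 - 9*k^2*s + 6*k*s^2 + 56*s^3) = -k + 4*s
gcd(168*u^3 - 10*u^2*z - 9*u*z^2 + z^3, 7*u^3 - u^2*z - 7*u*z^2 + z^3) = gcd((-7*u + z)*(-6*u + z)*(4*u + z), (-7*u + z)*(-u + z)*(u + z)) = -7*u + z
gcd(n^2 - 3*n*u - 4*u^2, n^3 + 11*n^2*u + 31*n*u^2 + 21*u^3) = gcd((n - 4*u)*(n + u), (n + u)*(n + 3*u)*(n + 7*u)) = n + u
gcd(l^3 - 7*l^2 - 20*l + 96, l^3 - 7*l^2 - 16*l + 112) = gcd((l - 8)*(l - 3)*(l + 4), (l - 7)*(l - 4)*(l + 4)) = l + 4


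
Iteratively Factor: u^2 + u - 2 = (u + 2)*(u - 1)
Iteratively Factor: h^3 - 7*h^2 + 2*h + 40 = (h + 2)*(h^2 - 9*h + 20) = (h - 5)*(h + 2)*(h - 4)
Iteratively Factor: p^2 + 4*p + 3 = (p + 3)*(p + 1)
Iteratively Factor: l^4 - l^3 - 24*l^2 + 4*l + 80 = (l - 5)*(l^3 + 4*l^2 - 4*l - 16) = (l - 5)*(l + 2)*(l^2 + 2*l - 8) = (l - 5)*(l + 2)*(l + 4)*(l - 2)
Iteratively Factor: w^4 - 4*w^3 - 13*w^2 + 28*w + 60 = (w + 2)*(w^3 - 6*w^2 - w + 30) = (w + 2)^2*(w^2 - 8*w + 15) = (w - 3)*(w + 2)^2*(w - 5)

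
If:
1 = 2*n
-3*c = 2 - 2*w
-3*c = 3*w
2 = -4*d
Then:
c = -2/5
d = -1/2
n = 1/2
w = 2/5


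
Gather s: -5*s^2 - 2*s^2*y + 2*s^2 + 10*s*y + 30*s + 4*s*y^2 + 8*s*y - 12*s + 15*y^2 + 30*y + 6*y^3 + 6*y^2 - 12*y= s^2*(-2*y - 3) + s*(4*y^2 + 18*y + 18) + 6*y^3 + 21*y^2 + 18*y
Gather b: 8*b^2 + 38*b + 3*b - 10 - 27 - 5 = 8*b^2 + 41*b - 42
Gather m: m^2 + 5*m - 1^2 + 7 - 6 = m^2 + 5*m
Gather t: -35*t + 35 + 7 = 42 - 35*t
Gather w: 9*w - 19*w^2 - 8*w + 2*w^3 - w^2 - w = 2*w^3 - 20*w^2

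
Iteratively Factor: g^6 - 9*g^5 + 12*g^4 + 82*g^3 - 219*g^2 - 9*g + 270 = (g - 5)*(g^5 - 4*g^4 - 8*g^3 + 42*g^2 - 9*g - 54) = (g - 5)*(g - 2)*(g^4 - 2*g^3 - 12*g^2 + 18*g + 27) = (g - 5)*(g - 3)*(g - 2)*(g^3 + g^2 - 9*g - 9) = (g - 5)*(g - 3)*(g - 2)*(g + 1)*(g^2 - 9) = (g - 5)*(g - 3)^2*(g - 2)*(g + 1)*(g + 3)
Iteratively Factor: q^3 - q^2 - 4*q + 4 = (q - 2)*(q^2 + q - 2) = (q - 2)*(q + 2)*(q - 1)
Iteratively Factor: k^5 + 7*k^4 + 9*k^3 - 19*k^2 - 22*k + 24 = (k - 1)*(k^4 + 8*k^3 + 17*k^2 - 2*k - 24) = (k - 1)^2*(k^3 + 9*k^2 + 26*k + 24) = (k - 1)^2*(k + 3)*(k^2 + 6*k + 8) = (k - 1)^2*(k + 2)*(k + 3)*(k + 4)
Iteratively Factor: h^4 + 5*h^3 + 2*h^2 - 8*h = (h + 4)*(h^3 + h^2 - 2*h) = (h - 1)*(h + 4)*(h^2 + 2*h) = h*(h - 1)*(h + 4)*(h + 2)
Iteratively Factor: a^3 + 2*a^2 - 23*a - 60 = (a + 3)*(a^2 - a - 20) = (a + 3)*(a + 4)*(a - 5)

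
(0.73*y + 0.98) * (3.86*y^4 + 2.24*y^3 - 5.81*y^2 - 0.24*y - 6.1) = 2.8178*y^5 + 5.418*y^4 - 2.0461*y^3 - 5.869*y^2 - 4.6882*y - 5.978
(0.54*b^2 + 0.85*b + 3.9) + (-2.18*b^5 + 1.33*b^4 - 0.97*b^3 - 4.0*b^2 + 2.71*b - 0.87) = -2.18*b^5 + 1.33*b^4 - 0.97*b^3 - 3.46*b^2 + 3.56*b + 3.03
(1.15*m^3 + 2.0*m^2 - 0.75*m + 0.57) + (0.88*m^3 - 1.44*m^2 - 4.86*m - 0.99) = 2.03*m^3 + 0.56*m^2 - 5.61*m - 0.42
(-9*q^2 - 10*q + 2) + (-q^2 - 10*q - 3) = -10*q^2 - 20*q - 1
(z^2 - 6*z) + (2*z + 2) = z^2 - 4*z + 2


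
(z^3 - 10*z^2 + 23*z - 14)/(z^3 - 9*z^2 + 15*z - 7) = (z - 2)/(z - 1)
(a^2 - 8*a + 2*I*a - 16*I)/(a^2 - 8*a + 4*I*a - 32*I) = (a + 2*I)/(a + 4*I)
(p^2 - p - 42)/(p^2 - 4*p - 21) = (p + 6)/(p + 3)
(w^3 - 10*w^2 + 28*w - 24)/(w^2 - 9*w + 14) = (w^2 - 8*w + 12)/(w - 7)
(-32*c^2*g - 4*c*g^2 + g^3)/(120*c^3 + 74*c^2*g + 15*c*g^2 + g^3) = g*(-8*c + g)/(30*c^2 + 11*c*g + g^2)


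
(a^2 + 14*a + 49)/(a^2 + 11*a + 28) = (a + 7)/(a + 4)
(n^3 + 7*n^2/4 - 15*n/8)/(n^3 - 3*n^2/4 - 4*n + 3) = n*(2*n + 5)/(2*(n^2 - 4))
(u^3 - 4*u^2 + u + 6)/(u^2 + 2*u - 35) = (u^3 - 4*u^2 + u + 6)/(u^2 + 2*u - 35)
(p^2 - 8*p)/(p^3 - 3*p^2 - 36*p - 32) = p/(p^2 + 5*p + 4)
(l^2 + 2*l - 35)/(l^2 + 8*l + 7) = (l - 5)/(l + 1)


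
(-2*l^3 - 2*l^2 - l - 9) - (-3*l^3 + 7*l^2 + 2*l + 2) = l^3 - 9*l^2 - 3*l - 11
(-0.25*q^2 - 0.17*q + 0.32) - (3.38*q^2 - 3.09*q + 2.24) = -3.63*q^2 + 2.92*q - 1.92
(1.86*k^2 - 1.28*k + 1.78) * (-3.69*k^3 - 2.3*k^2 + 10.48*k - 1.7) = -6.8634*k^5 + 0.445200000000001*k^4 + 15.8686*k^3 - 20.6704*k^2 + 20.8304*k - 3.026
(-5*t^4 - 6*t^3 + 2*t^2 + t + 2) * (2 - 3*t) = 15*t^5 + 8*t^4 - 18*t^3 + t^2 - 4*t + 4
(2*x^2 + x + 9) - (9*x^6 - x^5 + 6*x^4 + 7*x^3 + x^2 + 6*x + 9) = -9*x^6 + x^5 - 6*x^4 - 7*x^3 + x^2 - 5*x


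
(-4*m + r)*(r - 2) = -4*m*r + 8*m + r^2 - 2*r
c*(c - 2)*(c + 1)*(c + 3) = c^4 + 2*c^3 - 5*c^2 - 6*c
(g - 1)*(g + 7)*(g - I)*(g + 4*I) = g^4 + 6*g^3 + 3*I*g^3 - 3*g^2 + 18*I*g^2 + 24*g - 21*I*g - 28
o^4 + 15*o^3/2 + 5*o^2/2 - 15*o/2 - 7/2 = (o - 1)*(o + 1/2)*(o + 1)*(o + 7)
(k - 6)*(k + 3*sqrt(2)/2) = k^2 - 6*k + 3*sqrt(2)*k/2 - 9*sqrt(2)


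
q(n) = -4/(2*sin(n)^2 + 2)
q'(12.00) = -1.09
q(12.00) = -1.55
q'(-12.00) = 1.09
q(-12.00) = -1.55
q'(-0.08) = -0.31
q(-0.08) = -1.99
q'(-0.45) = -1.11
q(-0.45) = -1.68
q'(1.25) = 0.33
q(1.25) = -1.05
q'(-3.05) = 0.36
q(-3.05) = -1.98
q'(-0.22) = -0.78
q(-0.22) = -1.91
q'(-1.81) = 0.24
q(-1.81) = -1.03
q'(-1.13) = -0.47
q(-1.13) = -1.10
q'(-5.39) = 0.76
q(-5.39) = -1.24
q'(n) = 16*sin(n)*cos(n)/(2*sin(n)^2 + 2)^2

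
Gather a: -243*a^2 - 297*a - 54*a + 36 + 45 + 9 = -243*a^2 - 351*a + 90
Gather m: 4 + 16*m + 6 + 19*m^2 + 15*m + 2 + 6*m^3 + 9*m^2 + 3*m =6*m^3 + 28*m^2 + 34*m + 12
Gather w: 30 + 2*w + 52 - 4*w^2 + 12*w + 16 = -4*w^2 + 14*w + 98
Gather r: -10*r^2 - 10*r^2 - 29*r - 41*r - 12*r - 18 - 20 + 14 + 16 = -20*r^2 - 82*r - 8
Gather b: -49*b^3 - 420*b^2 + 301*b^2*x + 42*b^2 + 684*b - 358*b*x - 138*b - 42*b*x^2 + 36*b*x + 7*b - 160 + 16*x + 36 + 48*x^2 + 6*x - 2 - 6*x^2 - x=-49*b^3 + b^2*(301*x - 378) + b*(-42*x^2 - 322*x + 553) + 42*x^2 + 21*x - 126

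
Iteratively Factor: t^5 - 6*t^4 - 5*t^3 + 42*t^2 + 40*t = (t + 1)*(t^4 - 7*t^3 + 2*t^2 + 40*t) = (t - 4)*(t + 1)*(t^3 - 3*t^2 - 10*t) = (t - 5)*(t - 4)*(t + 1)*(t^2 + 2*t) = t*(t - 5)*(t - 4)*(t + 1)*(t + 2)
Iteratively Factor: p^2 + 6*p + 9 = (p + 3)*(p + 3)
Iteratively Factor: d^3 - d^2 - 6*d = (d - 3)*(d^2 + 2*d) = (d - 3)*(d + 2)*(d)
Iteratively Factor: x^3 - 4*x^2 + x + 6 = (x - 2)*(x^2 - 2*x - 3) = (x - 2)*(x + 1)*(x - 3)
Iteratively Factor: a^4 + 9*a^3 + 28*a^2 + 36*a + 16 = (a + 2)*(a^3 + 7*a^2 + 14*a + 8) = (a + 2)^2*(a^2 + 5*a + 4) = (a + 1)*(a + 2)^2*(a + 4)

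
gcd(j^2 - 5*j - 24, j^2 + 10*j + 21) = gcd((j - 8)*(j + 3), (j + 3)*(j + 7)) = j + 3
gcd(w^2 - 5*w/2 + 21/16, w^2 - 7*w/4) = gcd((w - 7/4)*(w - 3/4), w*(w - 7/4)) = w - 7/4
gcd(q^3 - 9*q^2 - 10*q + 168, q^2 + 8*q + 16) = q + 4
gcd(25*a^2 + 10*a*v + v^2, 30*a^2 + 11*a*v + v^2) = 5*a + v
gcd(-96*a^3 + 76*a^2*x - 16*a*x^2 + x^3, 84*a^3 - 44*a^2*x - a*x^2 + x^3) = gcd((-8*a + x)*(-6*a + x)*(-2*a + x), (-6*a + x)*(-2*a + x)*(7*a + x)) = 12*a^2 - 8*a*x + x^2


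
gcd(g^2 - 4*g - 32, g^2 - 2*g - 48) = g - 8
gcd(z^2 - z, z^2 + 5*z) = z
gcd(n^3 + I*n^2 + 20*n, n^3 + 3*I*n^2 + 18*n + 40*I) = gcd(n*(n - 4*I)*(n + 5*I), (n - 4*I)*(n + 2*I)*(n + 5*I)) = n^2 + I*n + 20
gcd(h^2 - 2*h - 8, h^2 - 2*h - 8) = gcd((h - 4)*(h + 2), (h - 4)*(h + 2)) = h^2 - 2*h - 8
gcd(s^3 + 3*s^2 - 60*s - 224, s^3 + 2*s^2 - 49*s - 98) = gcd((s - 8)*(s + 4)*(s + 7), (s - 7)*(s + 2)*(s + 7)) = s + 7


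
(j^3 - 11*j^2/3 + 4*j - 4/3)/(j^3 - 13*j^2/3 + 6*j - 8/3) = (3*j - 2)/(3*j - 4)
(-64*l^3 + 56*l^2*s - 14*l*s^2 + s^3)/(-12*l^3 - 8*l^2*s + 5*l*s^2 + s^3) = (32*l^2 - 12*l*s + s^2)/(6*l^2 + 7*l*s + s^2)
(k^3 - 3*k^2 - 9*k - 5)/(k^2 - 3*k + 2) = (k^3 - 3*k^2 - 9*k - 5)/(k^2 - 3*k + 2)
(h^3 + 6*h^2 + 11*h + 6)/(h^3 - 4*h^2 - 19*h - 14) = (h + 3)/(h - 7)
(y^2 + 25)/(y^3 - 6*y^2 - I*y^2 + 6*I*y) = (y^2 + 25)/(y*(y^2 - 6*y - I*y + 6*I))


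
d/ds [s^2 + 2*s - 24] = 2*s + 2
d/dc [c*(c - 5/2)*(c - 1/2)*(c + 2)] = 4*c^3 - 3*c^2 - 19*c/2 + 5/2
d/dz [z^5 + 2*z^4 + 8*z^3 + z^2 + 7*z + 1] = 5*z^4 + 8*z^3 + 24*z^2 + 2*z + 7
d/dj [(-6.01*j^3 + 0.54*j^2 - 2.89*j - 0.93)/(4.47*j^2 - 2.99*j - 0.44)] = (-26.8647*j^4 + 35.9398*j^3 + 19.2369*j^2 + 7.839*j - 1.5091)/(19.9809*j^4 - 26.7306*j^3 + 5.0065*j^2 + 2.6312*j + 0.1936)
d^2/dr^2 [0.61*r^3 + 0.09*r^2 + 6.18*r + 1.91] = 3.66*r + 0.18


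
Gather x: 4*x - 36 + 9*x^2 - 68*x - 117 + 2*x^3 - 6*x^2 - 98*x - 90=2*x^3 + 3*x^2 - 162*x - 243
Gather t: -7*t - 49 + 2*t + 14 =-5*t - 35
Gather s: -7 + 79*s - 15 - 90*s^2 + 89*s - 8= -90*s^2 + 168*s - 30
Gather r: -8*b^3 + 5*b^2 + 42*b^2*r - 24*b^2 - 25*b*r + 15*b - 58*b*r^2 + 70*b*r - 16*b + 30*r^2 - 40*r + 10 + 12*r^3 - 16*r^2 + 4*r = -8*b^3 - 19*b^2 - b + 12*r^3 + r^2*(14 - 58*b) + r*(42*b^2 + 45*b - 36) + 10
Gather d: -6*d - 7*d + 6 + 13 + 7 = 26 - 13*d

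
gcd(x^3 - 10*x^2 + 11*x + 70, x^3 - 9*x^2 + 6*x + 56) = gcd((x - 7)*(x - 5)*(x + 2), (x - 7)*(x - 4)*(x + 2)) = x^2 - 5*x - 14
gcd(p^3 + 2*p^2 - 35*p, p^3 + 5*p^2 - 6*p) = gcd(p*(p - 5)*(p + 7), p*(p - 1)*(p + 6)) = p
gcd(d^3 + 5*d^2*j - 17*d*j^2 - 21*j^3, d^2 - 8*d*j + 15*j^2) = d - 3*j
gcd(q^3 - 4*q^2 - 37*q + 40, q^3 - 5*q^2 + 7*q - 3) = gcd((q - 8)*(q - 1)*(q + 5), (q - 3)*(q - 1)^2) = q - 1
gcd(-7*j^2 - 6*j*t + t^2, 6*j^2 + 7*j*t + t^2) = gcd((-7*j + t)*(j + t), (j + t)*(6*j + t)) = j + t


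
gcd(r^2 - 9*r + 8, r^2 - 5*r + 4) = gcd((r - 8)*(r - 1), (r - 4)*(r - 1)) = r - 1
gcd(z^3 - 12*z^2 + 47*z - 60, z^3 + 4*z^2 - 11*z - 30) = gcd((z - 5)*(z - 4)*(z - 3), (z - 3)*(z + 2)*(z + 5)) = z - 3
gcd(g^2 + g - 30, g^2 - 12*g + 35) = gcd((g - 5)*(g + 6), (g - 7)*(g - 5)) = g - 5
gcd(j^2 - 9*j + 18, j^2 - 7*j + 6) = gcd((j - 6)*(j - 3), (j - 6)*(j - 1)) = j - 6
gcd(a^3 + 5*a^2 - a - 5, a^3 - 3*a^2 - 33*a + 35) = a^2 + 4*a - 5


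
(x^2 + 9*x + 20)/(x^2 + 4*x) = (x + 5)/x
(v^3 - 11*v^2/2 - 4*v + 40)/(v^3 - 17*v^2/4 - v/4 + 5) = 2*(2*v^2 - 3*v - 20)/(4*v^2 - v - 5)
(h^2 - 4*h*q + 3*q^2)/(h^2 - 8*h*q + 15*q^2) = (-h + q)/(-h + 5*q)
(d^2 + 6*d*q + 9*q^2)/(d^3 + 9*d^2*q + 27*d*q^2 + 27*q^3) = 1/(d + 3*q)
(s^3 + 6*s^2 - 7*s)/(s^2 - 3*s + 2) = s*(s + 7)/(s - 2)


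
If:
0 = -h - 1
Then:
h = -1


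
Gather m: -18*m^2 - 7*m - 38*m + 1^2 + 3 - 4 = -18*m^2 - 45*m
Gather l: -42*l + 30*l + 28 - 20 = 8 - 12*l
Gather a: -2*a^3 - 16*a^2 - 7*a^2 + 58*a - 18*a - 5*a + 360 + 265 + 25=-2*a^3 - 23*a^2 + 35*a + 650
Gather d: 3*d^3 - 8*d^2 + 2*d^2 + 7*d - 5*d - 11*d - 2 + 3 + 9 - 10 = 3*d^3 - 6*d^2 - 9*d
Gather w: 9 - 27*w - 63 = -27*w - 54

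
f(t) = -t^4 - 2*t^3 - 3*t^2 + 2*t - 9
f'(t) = -4*t^3 - 6*t^2 - 6*t + 2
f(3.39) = -246.68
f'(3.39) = -243.13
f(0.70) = -10.00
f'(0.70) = -6.51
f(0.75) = -10.35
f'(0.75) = -7.56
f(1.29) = -18.47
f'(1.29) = -24.31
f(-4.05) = -202.49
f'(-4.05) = 193.61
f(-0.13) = -9.31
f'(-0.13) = 2.69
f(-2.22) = -30.63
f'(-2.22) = 29.51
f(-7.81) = -2975.37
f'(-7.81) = 1588.40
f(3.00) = -165.00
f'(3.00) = -178.00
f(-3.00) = -69.00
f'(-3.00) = 74.00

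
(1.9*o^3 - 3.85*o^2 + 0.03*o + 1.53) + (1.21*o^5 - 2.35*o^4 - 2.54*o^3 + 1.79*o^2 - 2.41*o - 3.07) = 1.21*o^5 - 2.35*o^4 - 0.64*o^3 - 2.06*o^2 - 2.38*o - 1.54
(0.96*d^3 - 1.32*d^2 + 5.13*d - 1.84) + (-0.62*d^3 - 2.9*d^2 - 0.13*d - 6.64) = 0.34*d^3 - 4.22*d^2 + 5.0*d - 8.48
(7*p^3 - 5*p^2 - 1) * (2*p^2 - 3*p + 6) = 14*p^5 - 31*p^4 + 57*p^3 - 32*p^2 + 3*p - 6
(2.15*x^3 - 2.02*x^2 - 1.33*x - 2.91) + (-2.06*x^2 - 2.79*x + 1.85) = 2.15*x^3 - 4.08*x^2 - 4.12*x - 1.06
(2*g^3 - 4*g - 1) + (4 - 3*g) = 2*g^3 - 7*g + 3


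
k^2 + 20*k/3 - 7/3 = (k - 1/3)*(k + 7)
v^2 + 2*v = v*(v + 2)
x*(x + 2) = x^2 + 2*x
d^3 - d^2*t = d^2*(d - t)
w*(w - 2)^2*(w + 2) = w^4 - 2*w^3 - 4*w^2 + 8*w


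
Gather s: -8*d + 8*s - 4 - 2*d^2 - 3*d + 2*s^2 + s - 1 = -2*d^2 - 11*d + 2*s^2 + 9*s - 5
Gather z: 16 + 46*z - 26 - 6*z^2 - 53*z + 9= -6*z^2 - 7*z - 1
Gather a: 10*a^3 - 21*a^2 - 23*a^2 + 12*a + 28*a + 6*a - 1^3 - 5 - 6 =10*a^3 - 44*a^2 + 46*a - 12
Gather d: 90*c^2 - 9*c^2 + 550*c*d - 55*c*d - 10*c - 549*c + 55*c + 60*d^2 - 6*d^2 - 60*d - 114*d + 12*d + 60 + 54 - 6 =81*c^2 - 504*c + 54*d^2 + d*(495*c - 162) + 108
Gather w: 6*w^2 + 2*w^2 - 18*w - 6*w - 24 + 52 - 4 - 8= 8*w^2 - 24*w + 16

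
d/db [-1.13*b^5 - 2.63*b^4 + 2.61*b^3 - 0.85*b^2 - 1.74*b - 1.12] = -5.65*b^4 - 10.52*b^3 + 7.83*b^2 - 1.7*b - 1.74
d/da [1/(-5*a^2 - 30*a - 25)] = 2*(a + 3)/(5*(a^2 + 6*a + 5)^2)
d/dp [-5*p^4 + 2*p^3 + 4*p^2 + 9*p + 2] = -20*p^3 + 6*p^2 + 8*p + 9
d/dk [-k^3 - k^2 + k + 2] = -3*k^2 - 2*k + 1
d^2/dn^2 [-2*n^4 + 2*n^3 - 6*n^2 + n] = -24*n^2 + 12*n - 12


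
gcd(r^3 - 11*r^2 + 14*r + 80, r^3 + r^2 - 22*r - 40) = r^2 - 3*r - 10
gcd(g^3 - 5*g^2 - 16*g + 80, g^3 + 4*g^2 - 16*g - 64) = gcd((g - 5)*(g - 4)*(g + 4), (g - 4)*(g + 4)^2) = g^2 - 16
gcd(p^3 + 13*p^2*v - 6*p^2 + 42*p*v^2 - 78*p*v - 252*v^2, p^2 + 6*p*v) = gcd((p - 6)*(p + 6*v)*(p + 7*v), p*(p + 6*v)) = p + 6*v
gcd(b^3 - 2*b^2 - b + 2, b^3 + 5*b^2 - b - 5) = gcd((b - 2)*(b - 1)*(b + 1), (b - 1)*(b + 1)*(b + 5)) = b^2 - 1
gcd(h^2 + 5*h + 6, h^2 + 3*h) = h + 3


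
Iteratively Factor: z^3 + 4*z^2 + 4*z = (z + 2)*(z^2 + 2*z) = z*(z + 2)*(z + 2)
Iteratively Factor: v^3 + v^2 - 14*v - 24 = (v + 3)*(v^2 - 2*v - 8) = (v - 4)*(v + 3)*(v + 2)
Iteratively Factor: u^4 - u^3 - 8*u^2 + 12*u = (u - 2)*(u^3 + u^2 - 6*u) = (u - 2)^2*(u^2 + 3*u) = (u - 2)^2*(u + 3)*(u)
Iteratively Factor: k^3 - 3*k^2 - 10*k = (k + 2)*(k^2 - 5*k) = k*(k + 2)*(k - 5)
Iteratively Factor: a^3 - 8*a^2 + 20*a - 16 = (a - 4)*(a^2 - 4*a + 4) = (a - 4)*(a - 2)*(a - 2)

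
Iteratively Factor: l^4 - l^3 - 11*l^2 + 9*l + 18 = (l - 2)*(l^3 + l^2 - 9*l - 9) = (l - 3)*(l - 2)*(l^2 + 4*l + 3) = (l - 3)*(l - 2)*(l + 3)*(l + 1)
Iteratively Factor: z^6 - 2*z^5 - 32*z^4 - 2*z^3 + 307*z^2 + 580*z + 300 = (z + 2)*(z^5 - 4*z^4 - 24*z^3 + 46*z^2 + 215*z + 150) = (z - 5)*(z + 2)*(z^4 + z^3 - 19*z^2 - 49*z - 30) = (z - 5)*(z + 1)*(z + 2)*(z^3 - 19*z - 30) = (z - 5)*(z + 1)*(z + 2)*(z + 3)*(z^2 - 3*z - 10) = (z - 5)*(z + 1)*(z + 2)^2*(z + 3)*(z - 5)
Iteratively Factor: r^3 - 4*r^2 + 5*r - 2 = (r - 1)*(r^2 - 3*r + 2) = (r - 1)^2*(r - 2)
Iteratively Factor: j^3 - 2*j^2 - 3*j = (j)*(j^2 - 2*j - 3) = j*(j + 1)*(j - 3)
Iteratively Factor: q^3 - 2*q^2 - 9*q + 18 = (q - 3)*(q^2 + q - 6) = (q - 3)*(q + 3)*(q - 2)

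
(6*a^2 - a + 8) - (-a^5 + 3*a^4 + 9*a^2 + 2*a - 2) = a^5 - 3*a^4 - 3*a^2 - 3*a + 10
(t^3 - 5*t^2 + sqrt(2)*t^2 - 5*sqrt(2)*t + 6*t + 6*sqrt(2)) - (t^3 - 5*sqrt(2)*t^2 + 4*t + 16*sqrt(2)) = -5*t^2 + 6*sqrt(2)*t^2 - 5*sqrt(2)*t + 2*t - 10*sqrt(2)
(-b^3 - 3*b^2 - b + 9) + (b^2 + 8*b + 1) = -b^3 - 2*b^2 + 7*b + 10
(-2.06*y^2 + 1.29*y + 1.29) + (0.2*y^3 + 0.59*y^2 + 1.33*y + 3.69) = 0.2*y^3 - 1.47*y^2 + 2.62*y + 4.98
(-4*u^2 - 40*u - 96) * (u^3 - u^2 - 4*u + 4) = -4*u^5 - 36*u^4 - 40*u^3 + 240*u^2 + 224*u - 384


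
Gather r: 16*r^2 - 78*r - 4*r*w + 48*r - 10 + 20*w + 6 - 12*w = 16*r^2 + r*(-4*w - 30) + 8*w - 4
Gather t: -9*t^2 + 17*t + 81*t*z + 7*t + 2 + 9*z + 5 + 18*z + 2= -9*t^2 + t*(81*z + 24) + 27*z + 9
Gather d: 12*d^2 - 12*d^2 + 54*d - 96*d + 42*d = 0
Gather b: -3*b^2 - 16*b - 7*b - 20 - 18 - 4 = -3*b^2 - 23*b - 42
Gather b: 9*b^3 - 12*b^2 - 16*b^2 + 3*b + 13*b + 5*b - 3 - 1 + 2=9*b^3 - 28*b^2 + 21*b - 2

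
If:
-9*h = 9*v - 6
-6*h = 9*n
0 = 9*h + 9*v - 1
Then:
No Solution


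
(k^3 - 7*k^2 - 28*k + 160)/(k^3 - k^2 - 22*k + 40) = (k - 8)/(k - 2)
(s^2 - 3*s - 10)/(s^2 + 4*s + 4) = (s - 5)/(s + 2)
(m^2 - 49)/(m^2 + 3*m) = (m^2 - 49)/(m*(m + 3))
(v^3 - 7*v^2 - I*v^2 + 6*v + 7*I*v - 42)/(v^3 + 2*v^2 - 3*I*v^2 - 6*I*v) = (v^2 + v*(-7 + 2*I) - 14*I)/(v*(v + 2))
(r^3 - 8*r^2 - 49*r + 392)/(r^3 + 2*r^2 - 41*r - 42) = (r^2 - 15*r + 56)/(r^2 - 5*r - 6)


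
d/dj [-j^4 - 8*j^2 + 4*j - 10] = -4*j^3 - 16*j + 4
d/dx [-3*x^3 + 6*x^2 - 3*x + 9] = -9*x^2 + 12*x - 3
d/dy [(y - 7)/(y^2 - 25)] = (y^2 - 2*y*(y - 7) - 25)/(y^2 - 25)^2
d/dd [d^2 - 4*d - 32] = 2*d - 4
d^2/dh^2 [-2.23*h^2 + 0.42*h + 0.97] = -4.46000000000000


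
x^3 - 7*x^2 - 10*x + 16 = (x - 8)*(x - 1)*(x + 2)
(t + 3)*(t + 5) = t^2 + 8*t + 15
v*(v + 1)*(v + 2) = v^3 + 3*v^2 + 2*v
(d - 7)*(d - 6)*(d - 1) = d^3 - 14*d^2 + 55*d - 42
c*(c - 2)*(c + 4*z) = c^3 + 4*c^2*z - 2*c^2 - 8*c*z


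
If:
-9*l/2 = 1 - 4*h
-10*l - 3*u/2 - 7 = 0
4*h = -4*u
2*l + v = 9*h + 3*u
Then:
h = -86/133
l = -106/133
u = 86/133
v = -16/7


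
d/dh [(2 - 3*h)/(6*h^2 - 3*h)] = 2*(3*h^2 - 4*h + 1)/(3*h^2*(4*h^2 - 4*h + 1))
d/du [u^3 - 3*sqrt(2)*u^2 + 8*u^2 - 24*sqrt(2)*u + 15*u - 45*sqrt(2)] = 3*u^2 - 6*sqrt(2)*u + 16*u - 24*sqrt(2) + 15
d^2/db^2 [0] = 0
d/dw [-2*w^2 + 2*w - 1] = 2 - 4*w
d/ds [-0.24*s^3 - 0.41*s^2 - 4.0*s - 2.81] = -0.72*s^2 - 0.82*s - 4.0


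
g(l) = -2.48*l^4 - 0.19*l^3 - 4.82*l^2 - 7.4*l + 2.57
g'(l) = -9.92*l^3 - 0.57*l^2 - 9.64*l - 7.4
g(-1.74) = -20.88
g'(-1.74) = 59.91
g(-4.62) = -1177.23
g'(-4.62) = 1003.19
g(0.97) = -11.51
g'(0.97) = -26.34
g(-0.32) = 4.42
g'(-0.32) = -4.05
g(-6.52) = -4583.11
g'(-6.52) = 2780.73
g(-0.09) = 3.20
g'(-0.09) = -6.53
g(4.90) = -1601.44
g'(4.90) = -1235.40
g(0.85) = -8.61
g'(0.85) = -22.10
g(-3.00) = -214.36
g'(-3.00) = 284.23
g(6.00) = -3470.47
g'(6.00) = -2228.48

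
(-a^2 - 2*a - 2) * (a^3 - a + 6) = -a^5 - 2*a^4 - a^3 - 4*a^2 - 10*a - 12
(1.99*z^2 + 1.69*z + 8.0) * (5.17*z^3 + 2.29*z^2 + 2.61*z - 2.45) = 10.2883*z^5 + 13.2944*z^4 + 50.424*z^3 + 17.8554*z^2 + 16.7395*z - 19.6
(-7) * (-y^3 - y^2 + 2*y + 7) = 7*y^3 + 7*y^2 - 14*y - 49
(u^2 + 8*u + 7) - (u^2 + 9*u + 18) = -u - 11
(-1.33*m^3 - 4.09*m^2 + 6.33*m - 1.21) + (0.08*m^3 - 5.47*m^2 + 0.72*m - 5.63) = -1.25*m^3 - 9.56*m^2 + 7.05*m - 6.84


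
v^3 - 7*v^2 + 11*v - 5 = (v - 5)*(v - 1)^2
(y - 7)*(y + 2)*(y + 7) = y^3 + 2*y^2 - 49*y - 98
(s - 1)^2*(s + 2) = s^3 - 3*s + 2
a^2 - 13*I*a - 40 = (a - 8*I)*(a - 5*I)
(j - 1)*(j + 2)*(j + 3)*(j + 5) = j^4 + 9*j^3 + 21*j^2 - j - 30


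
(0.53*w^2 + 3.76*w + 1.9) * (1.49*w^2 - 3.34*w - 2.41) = 0.7897*w^4 + 3.8322*w^3 - 11.0047*w^2 - 15.4076*w - 4.579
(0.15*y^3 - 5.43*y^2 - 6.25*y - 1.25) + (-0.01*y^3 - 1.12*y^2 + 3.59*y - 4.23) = 0.14*y^3 - 6.55*y^2 - 2.66*y - 5.48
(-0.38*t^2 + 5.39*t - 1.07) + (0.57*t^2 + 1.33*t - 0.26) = 0.19*t^2 + 6.72*t - 1.33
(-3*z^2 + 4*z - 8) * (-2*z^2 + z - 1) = 6*z^4 - 11*z^3 + 23*z^2 - 12*z + 8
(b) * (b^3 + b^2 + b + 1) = b^4 + b^3 + b^2 + b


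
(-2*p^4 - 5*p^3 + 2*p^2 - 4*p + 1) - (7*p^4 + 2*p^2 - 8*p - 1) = -9*p^4 - 5*p^3 + 4*p + 2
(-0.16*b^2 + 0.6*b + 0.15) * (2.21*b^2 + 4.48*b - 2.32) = -0.3536*b^4 + 0.6092*b^3 + 3.3907*b^2 - 0.72*b - 0.348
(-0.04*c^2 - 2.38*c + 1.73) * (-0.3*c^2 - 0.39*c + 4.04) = 0.012*c^4 + 0.7296*c^3 + 0.2476*c^2 - 10.2899*c + 6.9892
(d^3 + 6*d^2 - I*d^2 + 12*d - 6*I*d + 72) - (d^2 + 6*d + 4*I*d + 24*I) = d^3 + 5*d^2 - I*d^2 + 6*d - 10*I*d + 72 - 24*I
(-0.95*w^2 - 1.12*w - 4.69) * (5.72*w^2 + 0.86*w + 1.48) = -5.434*w^4 - 7.2234*w^3 - 29.196*w^2 - 5.691*w - 6.9412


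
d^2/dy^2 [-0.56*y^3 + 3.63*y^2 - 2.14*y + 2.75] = 7.26 - 3.36*y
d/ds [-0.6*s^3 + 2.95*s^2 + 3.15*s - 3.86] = -1.8*s^2 + 5.9*s + 3.15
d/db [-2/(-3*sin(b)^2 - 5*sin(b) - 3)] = -2*(6*sin(b) + 5)*cos(b)/(3*sin(b)^2 + 5*sin(b) + 3)^2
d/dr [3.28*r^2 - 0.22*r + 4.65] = 6.56*r - 0.22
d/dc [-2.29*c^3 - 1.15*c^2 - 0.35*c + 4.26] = -6.87*c^2 - 2.3*c - 0.35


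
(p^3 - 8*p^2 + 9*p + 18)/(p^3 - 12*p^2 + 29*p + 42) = (p - 3)/(p - 7)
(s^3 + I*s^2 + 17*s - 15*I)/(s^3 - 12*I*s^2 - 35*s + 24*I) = (s + 5*I)/(s - 8*I)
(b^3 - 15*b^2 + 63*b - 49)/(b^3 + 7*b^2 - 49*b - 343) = (b^2 - 8*b + 7)/(b^2 + 14*b + 49)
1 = 1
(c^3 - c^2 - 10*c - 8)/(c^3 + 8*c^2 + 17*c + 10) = (c - 4)/(c + 5)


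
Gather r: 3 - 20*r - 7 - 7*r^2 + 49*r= -7*r^2 + 29*r - 4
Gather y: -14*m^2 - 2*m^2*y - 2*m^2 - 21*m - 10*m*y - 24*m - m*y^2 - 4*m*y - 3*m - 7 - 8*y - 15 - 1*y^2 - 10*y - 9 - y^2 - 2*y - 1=-16*m^2 - 48*m + y^2*(-m - 2) + y*(-2*m^2 - 14*m - 20) - 32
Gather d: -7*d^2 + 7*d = -7*d^2 + 7*d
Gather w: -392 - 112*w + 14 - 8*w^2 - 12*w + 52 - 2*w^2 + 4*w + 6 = -10*w^2 - 120*w - 320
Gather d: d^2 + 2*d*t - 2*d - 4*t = d^2 + d*(2*t - 2) - 4*t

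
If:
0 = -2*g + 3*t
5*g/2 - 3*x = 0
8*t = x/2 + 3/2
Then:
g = 18/59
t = 12/59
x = 15/59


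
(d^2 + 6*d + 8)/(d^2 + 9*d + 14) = (d + 4)/(d + 7)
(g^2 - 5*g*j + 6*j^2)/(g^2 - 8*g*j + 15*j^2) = (g - 2*j)/(g - 5*j)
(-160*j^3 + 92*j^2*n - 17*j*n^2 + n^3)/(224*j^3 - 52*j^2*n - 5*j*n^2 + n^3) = (-5*j + n)/(7*j + n)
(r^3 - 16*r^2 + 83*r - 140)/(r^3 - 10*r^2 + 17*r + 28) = (r - 5)/(r + 1)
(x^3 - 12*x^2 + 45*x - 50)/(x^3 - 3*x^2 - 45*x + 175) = (x - 2)/(x + 7)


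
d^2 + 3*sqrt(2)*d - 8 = (d - sqrt(2))*(d + 4*sqrt(2))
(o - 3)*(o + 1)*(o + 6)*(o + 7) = o^4 + 11*o^3 + 13*o^2 - 123*o - 126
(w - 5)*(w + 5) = w^2 - 25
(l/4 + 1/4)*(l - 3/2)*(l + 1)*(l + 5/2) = l^4/4 + 3*l^3/4 - 3*l^2/16 - 13*l/8 - 15/16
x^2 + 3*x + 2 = (x + 1)*(x + 2)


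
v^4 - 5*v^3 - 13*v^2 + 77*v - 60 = (v - 5)*(v - 3)*(v - 1)*(v + 4)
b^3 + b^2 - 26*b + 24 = (b - 4)*(b - 1)*(b + 6)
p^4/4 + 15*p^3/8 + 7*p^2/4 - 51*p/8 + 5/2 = (p/4 + 1)*(p - 1)*(p - 1/2)*(p + 5)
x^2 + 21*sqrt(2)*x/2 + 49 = (x + 7*sqrt(2)/2)*(x + 7*sqrt(2))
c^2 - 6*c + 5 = (c - 5)*(c - 1)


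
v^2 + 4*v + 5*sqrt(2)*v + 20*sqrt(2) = (v + 4)*(v + 5*sqrt(2))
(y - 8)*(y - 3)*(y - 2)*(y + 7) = y^4 - 6*y^3 - 45*y^2 + 274*y - 336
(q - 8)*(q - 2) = q^2 - 10*q + 16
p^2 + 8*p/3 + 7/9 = (p + 1/3)*(p + 7/3)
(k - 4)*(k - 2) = k^2 - 6*k + 8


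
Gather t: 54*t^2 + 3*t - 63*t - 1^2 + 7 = 54*t^2 - 60*t + 6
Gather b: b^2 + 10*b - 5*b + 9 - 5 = b^2 + 5*b + 4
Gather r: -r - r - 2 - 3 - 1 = -2*r - 6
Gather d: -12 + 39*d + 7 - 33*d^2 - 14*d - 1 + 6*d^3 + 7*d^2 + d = 6*d^3 - 26*d^2 + 26*d - 6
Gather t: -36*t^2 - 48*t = -36*t^2 - 48*t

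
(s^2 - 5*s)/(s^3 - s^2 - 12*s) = (5 - s)/(-s^2 + s + 12)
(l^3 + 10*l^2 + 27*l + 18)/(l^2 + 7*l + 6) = l + 3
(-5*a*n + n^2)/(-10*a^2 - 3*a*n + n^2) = n/(2*a + n)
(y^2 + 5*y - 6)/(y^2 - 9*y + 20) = (y^2 + 5*y - 6)/(y^2 - 9*y + 20)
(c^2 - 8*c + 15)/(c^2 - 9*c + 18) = (c - 5)/(c - 6)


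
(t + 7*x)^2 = t^2 + 14*t*x + 49*x^2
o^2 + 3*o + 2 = (o + 1)*(o + 2)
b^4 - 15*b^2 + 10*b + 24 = (b - 3)*(b - 2)*(b + 1)*(b + 4)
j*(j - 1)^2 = j^3 - 2*j^2 + j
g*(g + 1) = g^2 + g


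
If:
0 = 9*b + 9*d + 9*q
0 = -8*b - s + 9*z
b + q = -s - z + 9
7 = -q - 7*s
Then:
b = 53*z/49 + 16/49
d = 66*z/49 - 569/49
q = 79/7 - 17*z/7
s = 17*z/49 - 128/49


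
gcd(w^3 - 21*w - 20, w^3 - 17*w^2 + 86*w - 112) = 1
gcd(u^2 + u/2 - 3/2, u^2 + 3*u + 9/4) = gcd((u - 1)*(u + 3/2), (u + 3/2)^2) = u + 3/2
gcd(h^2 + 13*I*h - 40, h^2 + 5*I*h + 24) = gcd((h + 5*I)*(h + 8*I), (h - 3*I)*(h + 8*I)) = h + 8*I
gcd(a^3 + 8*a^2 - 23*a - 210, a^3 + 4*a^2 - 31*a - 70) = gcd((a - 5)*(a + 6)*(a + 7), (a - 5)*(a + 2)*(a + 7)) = a^2 + 2*a - 35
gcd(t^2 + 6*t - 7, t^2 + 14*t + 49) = t + 7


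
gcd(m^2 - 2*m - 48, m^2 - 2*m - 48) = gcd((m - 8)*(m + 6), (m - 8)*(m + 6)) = m^2 - 2*m - 48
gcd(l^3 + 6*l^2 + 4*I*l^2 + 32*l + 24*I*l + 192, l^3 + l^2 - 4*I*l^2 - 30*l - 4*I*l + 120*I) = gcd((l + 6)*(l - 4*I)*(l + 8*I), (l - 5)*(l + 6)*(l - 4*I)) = l^2 + l*(6 - 4*I) - 24*I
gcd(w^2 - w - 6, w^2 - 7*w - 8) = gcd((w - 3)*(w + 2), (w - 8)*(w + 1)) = 1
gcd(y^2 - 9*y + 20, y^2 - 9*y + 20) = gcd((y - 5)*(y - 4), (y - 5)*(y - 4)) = y^2 - 9*y + 20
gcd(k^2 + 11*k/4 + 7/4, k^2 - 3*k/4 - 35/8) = k + 7/4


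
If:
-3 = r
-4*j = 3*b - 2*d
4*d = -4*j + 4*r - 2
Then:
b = -2*j - 7/3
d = -j - 7/2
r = -3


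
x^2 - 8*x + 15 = (x - 5)*(x - 3)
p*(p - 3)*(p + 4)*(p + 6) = p^4 + 7*p^3 - 6*p^2 - 72*p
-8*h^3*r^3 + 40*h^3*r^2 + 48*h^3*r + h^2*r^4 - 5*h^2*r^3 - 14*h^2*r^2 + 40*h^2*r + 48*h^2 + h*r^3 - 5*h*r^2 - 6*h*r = (-8*h + r)*(r - 6)*(h*r + 1)*(h*r + h)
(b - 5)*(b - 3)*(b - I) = b^3 - 8*b^2 - I*b^2 + 15*b + 8*I*b - 15*I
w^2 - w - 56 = (w - 8)*(w + 7)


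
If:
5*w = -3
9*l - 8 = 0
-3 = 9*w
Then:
No Solution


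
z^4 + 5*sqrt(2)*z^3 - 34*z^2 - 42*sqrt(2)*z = z*(z - 3*sqrt(2))*(z + sqrt(2))*(z + 7*sqrt(2))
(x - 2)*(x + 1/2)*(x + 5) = x^3 + 7*x^2/2 - 17*x/2 - 5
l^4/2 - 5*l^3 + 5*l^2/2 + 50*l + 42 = (l/2 + 1)*(l - 7)*(l - 6)*(l + 1)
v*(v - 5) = v^2 - 5*v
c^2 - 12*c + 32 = (c - 8)*(c - 4)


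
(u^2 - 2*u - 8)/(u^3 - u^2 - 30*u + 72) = (u + 2)/(u^2 + 3*u - 18)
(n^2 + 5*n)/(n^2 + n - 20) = n/(n - 4)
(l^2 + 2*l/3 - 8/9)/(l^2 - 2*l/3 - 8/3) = (l - 2/3)/(l - 2)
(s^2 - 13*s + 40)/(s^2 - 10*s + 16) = (s - 5)/(s - 2)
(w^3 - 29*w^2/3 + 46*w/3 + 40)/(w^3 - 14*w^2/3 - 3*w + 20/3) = (w - 6)/(w - 1)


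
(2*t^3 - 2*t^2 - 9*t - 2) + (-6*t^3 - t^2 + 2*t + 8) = -4*t^3 - 3*t^2 - 7*t + 6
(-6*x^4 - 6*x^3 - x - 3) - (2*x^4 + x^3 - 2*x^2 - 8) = -8*x^4 - 7*x^3 + 2*x^2 - x + 5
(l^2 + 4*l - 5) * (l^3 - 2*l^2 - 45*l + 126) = l^5 + 2*l^4 - 58*l^3 - 44*l^2 + 729*l - 630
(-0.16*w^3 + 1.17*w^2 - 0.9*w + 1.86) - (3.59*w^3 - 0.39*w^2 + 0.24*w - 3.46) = -3.75*w^3 + 1.56*w^2 - 1.14*w + 5.32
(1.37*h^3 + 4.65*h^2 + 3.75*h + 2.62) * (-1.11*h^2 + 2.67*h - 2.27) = -1.5207*h^5 - 1.5036*h^4 + 5.1431*h^3 - 3.4512*h^2 - 1.5171*h - 5.9474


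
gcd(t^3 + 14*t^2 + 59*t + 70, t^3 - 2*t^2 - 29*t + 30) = t + 5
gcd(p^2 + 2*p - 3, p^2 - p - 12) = p + 3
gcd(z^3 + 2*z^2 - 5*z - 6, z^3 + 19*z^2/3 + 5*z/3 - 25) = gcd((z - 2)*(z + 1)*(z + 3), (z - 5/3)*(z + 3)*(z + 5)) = z + 3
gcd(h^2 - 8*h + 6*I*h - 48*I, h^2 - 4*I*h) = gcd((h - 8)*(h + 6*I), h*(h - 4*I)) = 1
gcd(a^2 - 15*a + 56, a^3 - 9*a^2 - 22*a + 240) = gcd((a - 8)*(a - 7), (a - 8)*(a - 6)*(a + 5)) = a - 8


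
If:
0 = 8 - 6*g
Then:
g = 4/3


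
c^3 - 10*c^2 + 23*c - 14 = (c - 7)*(c - 2)*(c - 1)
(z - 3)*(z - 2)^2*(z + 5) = z^4 - 2*z^3 - 19*z^2 + 68*z - 60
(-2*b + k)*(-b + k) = 2*b^2 - 3*b*k + k^2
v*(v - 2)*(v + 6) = v^3 + 4*v^2 - 12*v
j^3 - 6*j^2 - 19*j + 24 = (j - 8)*(j - 1)*(j + 3)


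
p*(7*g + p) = 7*g*p + p^2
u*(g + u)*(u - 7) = g*u^2 - 7*g*u + u^3 - 7*u^2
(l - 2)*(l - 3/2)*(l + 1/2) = l^3 - 3*l^2 + 5*l/4 + 3/2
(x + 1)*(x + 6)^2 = x^3 + 13*x^2 + 48*x + 36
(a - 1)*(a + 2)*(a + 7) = a^3 + 8*a^2 + 5*a - 14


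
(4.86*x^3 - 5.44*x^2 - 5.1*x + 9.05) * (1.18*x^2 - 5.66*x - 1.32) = 5.7348*x^5 - 33.9268*x^4 + 18.3572*x^3 + 46.7258*x^2 - 44.491*x - 11.946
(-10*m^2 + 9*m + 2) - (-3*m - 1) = -10*m^2 + 12*m + 3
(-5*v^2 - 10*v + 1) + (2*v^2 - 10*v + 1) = -3*v^2 - 20*v + 2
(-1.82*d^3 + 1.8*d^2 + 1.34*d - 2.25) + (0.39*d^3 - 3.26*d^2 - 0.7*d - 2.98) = -1.43*d^3 - 1.46*d^2 + 0.64*d - 5.23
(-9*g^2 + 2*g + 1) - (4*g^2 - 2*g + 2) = -13*g^2 + 4*g - 1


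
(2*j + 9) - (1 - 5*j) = 7*j + 8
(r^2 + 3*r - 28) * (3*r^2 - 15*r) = 3*r^4 - 6*r^3 - 129*r^2 + 420*r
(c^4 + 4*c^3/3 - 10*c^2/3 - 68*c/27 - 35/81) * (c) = c^5 + 4*c^4/3 - 10*c^3/3 - 68*c^2/27 - 35*c/81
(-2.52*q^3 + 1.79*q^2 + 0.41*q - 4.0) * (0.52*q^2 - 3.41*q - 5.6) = -1.3104*q^5 + 9.524*q^4 + 8.2213*q^3 - 13.5021*q^2 + 11.344*q + 22.4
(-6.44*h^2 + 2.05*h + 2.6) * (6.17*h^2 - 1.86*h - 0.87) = -39.7348*h^4 + 24.6269*h^3 + 17.8318*h^2 - 6.6195*h - 2.262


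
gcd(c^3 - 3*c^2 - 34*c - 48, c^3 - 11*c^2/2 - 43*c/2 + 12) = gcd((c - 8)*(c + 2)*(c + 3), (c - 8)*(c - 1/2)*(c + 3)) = c^2 - 5*c - 24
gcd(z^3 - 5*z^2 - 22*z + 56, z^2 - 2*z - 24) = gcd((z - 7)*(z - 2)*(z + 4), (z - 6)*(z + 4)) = z + 4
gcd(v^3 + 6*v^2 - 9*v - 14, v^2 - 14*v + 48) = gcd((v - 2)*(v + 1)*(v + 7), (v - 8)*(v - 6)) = 1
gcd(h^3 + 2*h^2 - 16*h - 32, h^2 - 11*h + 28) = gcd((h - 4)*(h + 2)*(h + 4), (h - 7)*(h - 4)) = h - 4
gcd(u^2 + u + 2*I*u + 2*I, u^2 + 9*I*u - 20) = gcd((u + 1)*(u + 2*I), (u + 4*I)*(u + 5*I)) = 1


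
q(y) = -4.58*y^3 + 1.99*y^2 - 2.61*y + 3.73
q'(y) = -13.74*y^2 + 3.98*y - 2.61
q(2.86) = -94.60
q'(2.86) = -103.61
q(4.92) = -506.40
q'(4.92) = -315.62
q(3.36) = -156.31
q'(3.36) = -144.36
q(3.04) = -114.49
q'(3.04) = -117.49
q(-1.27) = 19.64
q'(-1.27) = -29.83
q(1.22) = -4.81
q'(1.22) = -18.21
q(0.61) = 1.84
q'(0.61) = -5.29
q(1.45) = -9.83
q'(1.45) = -25.73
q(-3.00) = 153.13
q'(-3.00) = -138.21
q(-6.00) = 1080.31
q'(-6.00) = -521.13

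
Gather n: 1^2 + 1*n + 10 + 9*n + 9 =10*n + 20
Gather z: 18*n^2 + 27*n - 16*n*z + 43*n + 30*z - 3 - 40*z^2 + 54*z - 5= 18*n^2 + 70*n - 40*z^2 + z*(84 - 16*n) - 8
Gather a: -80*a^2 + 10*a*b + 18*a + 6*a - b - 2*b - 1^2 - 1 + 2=-80*a^2 + a*(10*b + 24) - 3*b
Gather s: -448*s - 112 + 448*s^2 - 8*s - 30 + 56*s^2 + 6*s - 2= 504*s^2 - 450*s - 144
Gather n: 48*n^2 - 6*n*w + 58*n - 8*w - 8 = 48*n^2 + n*(58 - 6*w) - 8*w - 8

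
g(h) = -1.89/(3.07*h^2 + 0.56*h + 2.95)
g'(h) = -1.89*(-6.14*h - 0.56)/(3.07*h^2 + 0.56*h + 2.95)^2 = (11.6046*h + 1.0584)/(3.07*h^2 + 0.56*h + 2.95)^2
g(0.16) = -0.61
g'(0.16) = 0.30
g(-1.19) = -0.29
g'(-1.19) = -0.29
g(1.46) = -0.18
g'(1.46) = 0.17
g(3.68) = -0.04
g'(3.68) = 0.02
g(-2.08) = -0.13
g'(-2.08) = -0.10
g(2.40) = -0.09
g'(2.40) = 0.06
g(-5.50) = -0.02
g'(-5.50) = -0.01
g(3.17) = -0.05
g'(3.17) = 0.03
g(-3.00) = -0.07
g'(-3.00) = -0.04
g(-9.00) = -0.01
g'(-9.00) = -0.00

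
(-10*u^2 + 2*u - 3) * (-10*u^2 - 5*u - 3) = 100*u^4 + 30*u^3 + 50*u^2 + 9*u + 9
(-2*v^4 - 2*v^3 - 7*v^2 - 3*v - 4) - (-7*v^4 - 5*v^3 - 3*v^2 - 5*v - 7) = 5*v^4 + 3*v^3 - 4*v^2 + 2*v + 3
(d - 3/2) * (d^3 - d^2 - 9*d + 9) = d^4 - 5*d^3/2 - 15*d^2/2 + 45*d/2 - 27/2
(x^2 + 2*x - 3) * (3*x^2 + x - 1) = 3*x^4 + 7*x^3 - 8*x^2 - 5*x + 3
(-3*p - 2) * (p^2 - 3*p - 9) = -3*p^3 + 7*p^2 + 33*p + 18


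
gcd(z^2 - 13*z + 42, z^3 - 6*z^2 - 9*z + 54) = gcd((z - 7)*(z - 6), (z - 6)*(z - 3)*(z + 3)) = z - 6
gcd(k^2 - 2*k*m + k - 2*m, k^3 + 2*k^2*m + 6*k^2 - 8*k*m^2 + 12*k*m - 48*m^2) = k - 2*m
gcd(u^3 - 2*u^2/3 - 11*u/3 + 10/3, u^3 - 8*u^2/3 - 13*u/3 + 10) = u^2 + u/3 - 10/3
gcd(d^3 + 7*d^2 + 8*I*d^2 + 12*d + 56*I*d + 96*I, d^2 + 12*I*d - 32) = d + 8*I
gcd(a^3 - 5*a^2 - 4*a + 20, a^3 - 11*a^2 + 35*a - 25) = a - 5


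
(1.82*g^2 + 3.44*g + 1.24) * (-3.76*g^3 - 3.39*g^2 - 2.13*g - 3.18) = -6.8432*g^5 - 19.1042*g^4 - 20.2006*g^3 - 17.3184*g^2 - 13.5804*g - 3.9432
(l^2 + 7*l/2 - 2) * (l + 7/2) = l^3 + 7*l^2 + 41*l/4 - 7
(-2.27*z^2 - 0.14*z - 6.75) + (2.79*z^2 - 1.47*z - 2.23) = 0.52*z^2 - 1.61*z - 8.98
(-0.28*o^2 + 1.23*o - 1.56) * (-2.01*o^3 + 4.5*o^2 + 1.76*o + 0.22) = 0.5628*o^5 - 3.7323*o^4 + 8.1778*o^3 - 4.9168*o^2 - 2.475*o - 0.3432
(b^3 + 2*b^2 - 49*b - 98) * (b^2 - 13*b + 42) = b^5 - 11*b^4 - 33*b^3 + 623*b^2 - 784*b - 4116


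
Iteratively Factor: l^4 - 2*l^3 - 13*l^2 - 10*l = (l)*(l^3 - 2*l^2 - 13*l - 10) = l*(l + 1)*(l^2 - 3*l - 10) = l*(l + 1)*(l + 2)*(l - 5)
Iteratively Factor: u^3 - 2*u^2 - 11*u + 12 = (u - 1)*(u^2 - u - 12) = (u - 4)*(u - 1)*(u + 3)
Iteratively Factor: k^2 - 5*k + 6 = (k - 3)*(k - 2)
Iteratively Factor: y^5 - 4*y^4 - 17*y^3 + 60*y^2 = (y - 5)*(y^4 + y^3 - 12*y^2) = (y - 5)*(y + 4)*(y^3 - 3*y^2) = y*(y - 5)*(y + 4)*(y^2 - 3*y) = y^2*(y - 5)*(y + 4)*(y - 3)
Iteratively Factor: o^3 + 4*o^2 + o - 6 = (o + 3)*(o^2 + o - 2) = (o + 2)*(o + 3)*(o - 1)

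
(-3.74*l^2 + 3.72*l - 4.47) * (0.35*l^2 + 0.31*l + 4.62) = -1.309*l^4 + 0.1426*l^3 - 17.6901*l^2 + 15.8007*l - 20.6514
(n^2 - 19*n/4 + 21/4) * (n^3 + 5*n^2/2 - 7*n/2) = n^5 - 9*n^4/4 - 81*n^3/8 + 119*n^2/4 - 147*n/8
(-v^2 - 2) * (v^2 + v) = -v^4 - v^3 - 2*v^2 - 2*v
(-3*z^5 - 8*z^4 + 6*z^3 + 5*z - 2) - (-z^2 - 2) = -3*z^5 - 8*z^4 + 6*z^3 + z^2 + 5*z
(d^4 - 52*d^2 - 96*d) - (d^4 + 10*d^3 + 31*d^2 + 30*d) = -10*d^3 - 83*d^2 - 126*d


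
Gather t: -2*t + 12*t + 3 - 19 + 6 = 10*t - 10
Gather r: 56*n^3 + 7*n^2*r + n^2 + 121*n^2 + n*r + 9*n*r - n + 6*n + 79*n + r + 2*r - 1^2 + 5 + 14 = 56*n^3 + 122*n^2 + 84*n + r*(7*n^2 + 10*n + 3) + 18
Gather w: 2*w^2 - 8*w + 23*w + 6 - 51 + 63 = 2*w^2 + 15*w + 18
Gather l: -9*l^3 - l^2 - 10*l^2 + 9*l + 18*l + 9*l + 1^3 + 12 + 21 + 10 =-9*l^3 - 11*l^2 + 36*l + 44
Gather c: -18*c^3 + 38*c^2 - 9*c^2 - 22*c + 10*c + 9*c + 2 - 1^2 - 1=-18*c^3 + 29*c^2 - 3*c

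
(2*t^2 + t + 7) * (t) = 2*t^3 + t^2 + 7*t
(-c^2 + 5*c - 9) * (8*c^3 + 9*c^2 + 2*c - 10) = -8*c^5 + 31*c^4 - 29*c^3 - 61*c^2 - 68*c + 90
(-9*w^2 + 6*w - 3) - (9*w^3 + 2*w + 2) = -9*w^3 - 9*w^2 + 4*w - 5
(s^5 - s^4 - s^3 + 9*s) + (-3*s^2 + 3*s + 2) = s^5 - s^4 - s^3 - 3*s^2 + 12*s + 2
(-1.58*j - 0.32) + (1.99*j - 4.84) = 0.41*j - 5.16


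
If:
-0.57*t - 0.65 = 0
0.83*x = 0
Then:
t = -1.14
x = 0.00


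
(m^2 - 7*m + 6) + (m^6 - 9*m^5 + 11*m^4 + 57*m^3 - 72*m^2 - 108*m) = m^6 - 9*m^5 + 11*m^4 + 57*m^3 - 71*m^2 - 115*m + 6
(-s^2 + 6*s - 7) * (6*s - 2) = -6*s^3 + 38*s^2 - 54*s + 14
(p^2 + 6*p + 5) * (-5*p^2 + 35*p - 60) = -5*p^4 + 5*p^3 + 125*p^2 - 185*p - 300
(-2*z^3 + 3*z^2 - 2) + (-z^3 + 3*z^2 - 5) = -3*z^3 + 6*z^2 - 7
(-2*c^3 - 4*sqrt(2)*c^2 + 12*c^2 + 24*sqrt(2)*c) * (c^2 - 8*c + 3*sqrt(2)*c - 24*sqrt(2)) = -2*c^5 - 10*sqrt(2)*c^4 + 28*c^4 - 120*c^3 + 140*sqrt(2)*c^3 - 480*sqrt(2)*c^2 + 336*c^2 - 1152*c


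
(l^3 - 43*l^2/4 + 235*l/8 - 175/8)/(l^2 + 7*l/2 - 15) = (4*l^2 - 33*l + 35)/(4*(l + 6))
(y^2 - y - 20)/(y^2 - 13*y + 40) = (y + 4)/(y - 8)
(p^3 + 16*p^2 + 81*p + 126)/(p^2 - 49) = (p^2 + 9*p + 18)/(p - 7)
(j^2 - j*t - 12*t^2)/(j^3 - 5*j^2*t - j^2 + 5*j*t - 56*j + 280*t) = (j^2 - j*t - 12*t^2)/(j^3 - 5*j^2*t - j^2 + 5*j*t - 56*j + 280*t)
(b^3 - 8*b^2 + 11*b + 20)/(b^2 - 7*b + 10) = (b^2 - 3*b - 4)/(b - 2)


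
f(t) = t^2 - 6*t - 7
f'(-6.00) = -18.00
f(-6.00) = 65.00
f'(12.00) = 18.00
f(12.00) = 65.00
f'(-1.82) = -9.64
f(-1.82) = 7.23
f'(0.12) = -5.76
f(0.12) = -7.71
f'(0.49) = -5.02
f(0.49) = -9.70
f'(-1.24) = -8.48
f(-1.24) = 1.98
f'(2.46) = -1.08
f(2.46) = -15.71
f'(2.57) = -0.86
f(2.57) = -15.82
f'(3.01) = 0.02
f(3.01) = -16.00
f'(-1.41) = -8.82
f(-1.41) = 3.45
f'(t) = 2*t - 6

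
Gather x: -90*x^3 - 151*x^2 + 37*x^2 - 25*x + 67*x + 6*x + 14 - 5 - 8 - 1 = -90*x^3 - 114*x^2 + 48*x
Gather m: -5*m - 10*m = -15*m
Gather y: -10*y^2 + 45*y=-10*y^2 + 45*y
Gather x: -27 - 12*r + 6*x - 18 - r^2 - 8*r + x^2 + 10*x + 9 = -r^2 - 20*r + x^2 + 16*x - 36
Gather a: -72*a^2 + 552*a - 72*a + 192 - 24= -72*a^2 + 480*a + 168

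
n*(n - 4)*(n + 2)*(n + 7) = n^4 + 5*n^3 - 22*n^2 - 56*n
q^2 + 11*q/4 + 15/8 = (q + 5/4)*(q + 3/2)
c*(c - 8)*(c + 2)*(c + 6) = c^4 - 52*c^2 - 96*c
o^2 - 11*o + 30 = (o - 6)*(o - 5)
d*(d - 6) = d^2 - 6*d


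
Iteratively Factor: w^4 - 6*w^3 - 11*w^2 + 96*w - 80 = (w - 5)*(w^3 - w^2 - 16*w + 16) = (w - 5)*(w - 4)*(w^2 + 3*w - 4) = (w - 5)*(w - 4)*(w + 4)*(w - 1)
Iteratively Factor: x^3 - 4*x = (x + 2)*(x^2 - 2*x) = x*(x + 2)*(x - 2)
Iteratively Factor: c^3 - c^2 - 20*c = (c)*(c^2 - c - 20) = c*(c - 5)*(c + 4)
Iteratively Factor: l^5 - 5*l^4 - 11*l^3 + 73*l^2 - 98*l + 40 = (l - 5)*(l^4 - 11*l^2 + 18*l - 8) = (l - 5)*(l + 4)*(l^3 - 4*l^2 + 5*l - 2) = (l - 5)*(l - 1)*(l + 4)*(l^2 - 3*l + 2) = (l - 5)*(l - 1)^2*(l + 4)*(l - 2)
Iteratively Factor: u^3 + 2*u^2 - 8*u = (u + 4)*(u^2 - 2*u) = (u - 2)*(u + 4)*(u)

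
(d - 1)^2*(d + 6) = d^3 + 4*d^2 - 11*d + 6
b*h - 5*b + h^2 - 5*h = (b + h)*(h - 5)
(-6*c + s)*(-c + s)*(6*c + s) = 36*c^3 - 36*c^2*s - c*s^2 + s^3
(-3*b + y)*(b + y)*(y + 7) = -3*b^2*y - 21*b^2 - 2*b*y^2 - 14*b*y + y^3 + 7*y^2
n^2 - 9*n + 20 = (n - 5)*(n - 4)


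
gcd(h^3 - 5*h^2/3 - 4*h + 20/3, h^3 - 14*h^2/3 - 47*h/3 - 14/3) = h + 2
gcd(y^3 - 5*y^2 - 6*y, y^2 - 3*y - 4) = y + 1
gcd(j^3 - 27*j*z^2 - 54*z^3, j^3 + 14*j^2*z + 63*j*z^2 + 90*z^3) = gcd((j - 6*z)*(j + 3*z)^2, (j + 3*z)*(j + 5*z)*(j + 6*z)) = j + 3*z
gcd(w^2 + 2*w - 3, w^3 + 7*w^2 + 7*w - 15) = w^2 + 2*w - 3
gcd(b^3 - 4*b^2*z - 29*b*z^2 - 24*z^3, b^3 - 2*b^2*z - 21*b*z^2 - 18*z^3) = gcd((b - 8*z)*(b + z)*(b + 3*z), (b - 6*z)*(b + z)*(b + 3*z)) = b^2 + 4*b*z + 3*z^2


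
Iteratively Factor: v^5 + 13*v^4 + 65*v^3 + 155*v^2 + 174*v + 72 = (v + 3)*(v^4 + 10*v^3 + 35*v^2 + 50*v + 24) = (v + 3)*(v + 4)*(v^3 + 6*v^2 + 11*v + 6) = (v + 3)^2*(v + 4)*(v^2 + 3*v + 2) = (v + 1)*(v + 3)^2*(v + 4)*(v + 2)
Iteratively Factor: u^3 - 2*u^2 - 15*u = (u)*(u^2 - 2*u - 15) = u*(u + 3)*(u - 5)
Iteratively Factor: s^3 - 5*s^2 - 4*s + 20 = (s + 2)*(s^2 - 7*s + 10) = (s - 2)*(s + 2)*(s - 5)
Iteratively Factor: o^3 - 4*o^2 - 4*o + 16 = (o - 2)*(o^2 - 2*o - 8) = (o - 4)*(o - 2)*(o + 2)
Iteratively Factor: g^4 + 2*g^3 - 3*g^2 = (g)*(g^3 + 2*g^2 - 3*g) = g^2*(g^2 + 2*g - 3) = g^2*(g - 1)*(g + 3)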